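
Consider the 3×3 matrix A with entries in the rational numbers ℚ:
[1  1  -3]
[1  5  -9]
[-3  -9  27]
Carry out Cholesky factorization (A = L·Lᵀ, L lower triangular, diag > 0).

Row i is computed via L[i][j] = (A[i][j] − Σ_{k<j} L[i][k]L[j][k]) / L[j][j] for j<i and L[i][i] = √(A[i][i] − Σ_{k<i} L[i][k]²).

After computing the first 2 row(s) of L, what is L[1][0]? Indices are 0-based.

L[1][0] = 1

Step 1: L[0][0] = √(1) = 1.
  L[1][0] = (1) / L[0][0] = 1.
Step 2: L[1][1] = √(4) = 2.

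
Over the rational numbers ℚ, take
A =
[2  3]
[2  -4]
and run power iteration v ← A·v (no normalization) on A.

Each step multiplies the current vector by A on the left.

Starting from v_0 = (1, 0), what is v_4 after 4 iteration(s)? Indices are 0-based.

v_4 = (124, -128)

v_0 = (1, 0).
v_1 = A·v_0 = (2, 2).
v_2 = A·v_1 = (10, -4).
v_3 = A·v_2 = (8, 36).
v_4 = A·v_3 = (124, -128).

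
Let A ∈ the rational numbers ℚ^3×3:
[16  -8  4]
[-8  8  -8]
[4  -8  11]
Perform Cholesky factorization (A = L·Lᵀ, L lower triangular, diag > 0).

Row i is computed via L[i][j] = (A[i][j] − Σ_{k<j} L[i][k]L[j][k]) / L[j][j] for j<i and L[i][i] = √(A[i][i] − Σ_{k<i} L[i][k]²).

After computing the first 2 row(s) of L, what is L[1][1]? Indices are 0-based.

Step 1: L[0][0] = √(16) = 4.
  L[1][0] = (-8) / L[0][0] = -2.
Step 2: L[1][1] = √(4) = 2.

L[1][1] = 2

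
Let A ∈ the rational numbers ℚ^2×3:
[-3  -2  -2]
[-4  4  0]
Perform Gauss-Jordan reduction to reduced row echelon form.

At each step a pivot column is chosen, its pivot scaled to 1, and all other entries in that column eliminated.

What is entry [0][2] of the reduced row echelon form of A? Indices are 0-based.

[1] R0 /= -3  ⇒  (1, 2/3, 2/3)
     R1 -= -4·R0  ⇒  (0, 20/3, 8/3)
[2] R1 /= 20/3  ⇒  (0, 1, 2/5)
     R0 -= 2/3·R1  ⇒  (1, 0, 2/5)

M[0][2] = 2/5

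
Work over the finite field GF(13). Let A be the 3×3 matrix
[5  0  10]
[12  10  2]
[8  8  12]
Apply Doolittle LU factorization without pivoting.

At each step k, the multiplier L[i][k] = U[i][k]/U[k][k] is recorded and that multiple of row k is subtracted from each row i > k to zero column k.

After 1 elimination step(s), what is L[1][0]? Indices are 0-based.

k=0: U[0][0]=5
  eliminate (1,0): mult=5, new row 1: (0, 10, 4); set L[1][0]=5
  eliminate (2,0): mult=12, new row 2: (0, 8, 9); set L[2][0]=12

L[1][0] = 5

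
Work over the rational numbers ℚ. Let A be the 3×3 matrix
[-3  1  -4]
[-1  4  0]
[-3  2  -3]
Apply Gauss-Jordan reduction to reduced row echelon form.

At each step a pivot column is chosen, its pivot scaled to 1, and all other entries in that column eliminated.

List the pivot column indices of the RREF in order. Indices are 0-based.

[1] R0 /= -3  ⇒  (1, -1/3, 4/3)
     R1 -= -1·R0  ⇒  (0, 11/3, 4/3)
     R2 -= -3·R0  ⇒  (0, 1, 1)
[2] R1 /= 11/3  ⇒  (0, 1, 4/11)
     R0 -= -1/3·R1  ⇒  (1, 0, 16/11)
     R2 -= 1·R1  ⇒  (0, 0, 7/11)
[3] R2 /= 7/11  ⇒  (0, 0, 1)
     R0 -= 16/11·R2  ⇒  (1, 0, 0)
     R1 -= 4/11·R2  ⇒  (0, 1, 0)

pivot columns: 0, 1, 2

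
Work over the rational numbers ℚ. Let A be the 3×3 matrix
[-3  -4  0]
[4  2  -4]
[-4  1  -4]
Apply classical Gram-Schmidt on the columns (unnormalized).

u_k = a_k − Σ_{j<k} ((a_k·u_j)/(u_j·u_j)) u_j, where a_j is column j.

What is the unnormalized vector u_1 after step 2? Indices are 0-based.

u_1 = (-116/41, 18/41, 105/41)

Step 1: u_0 = a_0 = (-3, 4, -4).
Step 2: u_1 = a_1 − (16/41)·u_0 = (-116/41, 18/41, 105/41).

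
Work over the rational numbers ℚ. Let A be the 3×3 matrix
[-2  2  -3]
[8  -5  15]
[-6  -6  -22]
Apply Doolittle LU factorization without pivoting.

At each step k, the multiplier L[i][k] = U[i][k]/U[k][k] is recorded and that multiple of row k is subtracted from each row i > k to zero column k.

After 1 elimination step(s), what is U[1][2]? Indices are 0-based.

U[1][2] = 3

k=0: U[0][0]=-2
  eliminate (1,0): mult=-4, new row 1: (0, 3, 3); set L[1][0]=-4
  eliminate (2,0): mult=3, new row 2: (0, -12, -13); set L[2][0]=3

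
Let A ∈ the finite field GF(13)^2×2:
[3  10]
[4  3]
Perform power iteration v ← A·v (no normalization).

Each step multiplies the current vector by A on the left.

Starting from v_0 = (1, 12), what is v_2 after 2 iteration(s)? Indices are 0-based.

v_0 = (1, 12).
v_1 = A·v_0 = (6, 1).
v_2 = A·v_1 = (2, 1).

v_2 = (2, 1)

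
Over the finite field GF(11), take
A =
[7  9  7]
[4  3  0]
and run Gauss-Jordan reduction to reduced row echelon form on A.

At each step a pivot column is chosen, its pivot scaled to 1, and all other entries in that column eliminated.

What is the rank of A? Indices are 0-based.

rank = 2

[1] R0 /= 7  ⇒  (1, 6, 1)
     R1 -= 4·R0  ⇒  (0, 1, 7)
[2] R1 /= 1  ⇒  (0, 1, 7)
     R0 -= 6·R1  ⇒  (1, 0, 3)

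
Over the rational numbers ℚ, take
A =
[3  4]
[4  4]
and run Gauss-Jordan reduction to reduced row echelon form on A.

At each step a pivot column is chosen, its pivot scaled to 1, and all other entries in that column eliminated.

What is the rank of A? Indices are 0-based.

pivot(0,0)=3: scale R0 → (1, 4/3)
  clear (1,0): R1 −= (4)R0 → (0, -4/3)
pivot(1,1)=-4/3: scale R1 → (0, 1)
  clear (0,1): R0 −= (4/3)R1 → (1, 0)

rank = 2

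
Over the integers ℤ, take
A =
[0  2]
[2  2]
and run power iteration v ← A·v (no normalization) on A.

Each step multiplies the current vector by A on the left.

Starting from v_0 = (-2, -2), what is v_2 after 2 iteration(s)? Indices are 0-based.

v_0 = (-2, -2).
v_1 = A·v_0 = (-4, -8).
v_2 = A·v_1 = (-16, -24).

v_2 = (-16, -24)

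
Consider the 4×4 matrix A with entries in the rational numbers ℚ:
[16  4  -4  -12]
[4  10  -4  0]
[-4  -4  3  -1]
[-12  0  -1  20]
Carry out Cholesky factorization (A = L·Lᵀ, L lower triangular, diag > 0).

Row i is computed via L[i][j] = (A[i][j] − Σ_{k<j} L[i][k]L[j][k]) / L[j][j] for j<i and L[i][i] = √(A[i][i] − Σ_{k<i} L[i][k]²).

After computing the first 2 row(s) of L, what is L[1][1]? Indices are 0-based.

L[1][1] = 3

Step 1: L[0][0] = √(16) = 4.
  L[1][0] = (4) / L[0][0] = 1.
Step 2: L[1][1] = √(9) = 3.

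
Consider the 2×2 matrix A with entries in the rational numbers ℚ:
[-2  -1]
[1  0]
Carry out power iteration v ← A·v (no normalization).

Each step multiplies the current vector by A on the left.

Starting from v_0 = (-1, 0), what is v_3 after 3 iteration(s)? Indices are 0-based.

v_3 = (4, -3)

v_0 = (-1, 0).
v_1 = A·v_0 = (2, -1).
v_2 = A·v_1 = (-3, 2).
v_3 = A·v_2 = (4, -3).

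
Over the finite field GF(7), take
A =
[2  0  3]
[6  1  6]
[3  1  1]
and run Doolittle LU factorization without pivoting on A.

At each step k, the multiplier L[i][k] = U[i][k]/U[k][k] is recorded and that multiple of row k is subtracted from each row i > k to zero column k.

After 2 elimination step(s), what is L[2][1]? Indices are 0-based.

[col 0] pivot 2
  R1 -= 3*R0 → (0, 1, 4)  (L[1][0] := 3)
  R2 -= 5*R0 → (0, 1, 0)  (L[2][0] := 5)
[col 1] pivot 1
  R2 -= 1*R1 → (0, 0, 3)  (L[2][1] := 1)

L[2][1] = 1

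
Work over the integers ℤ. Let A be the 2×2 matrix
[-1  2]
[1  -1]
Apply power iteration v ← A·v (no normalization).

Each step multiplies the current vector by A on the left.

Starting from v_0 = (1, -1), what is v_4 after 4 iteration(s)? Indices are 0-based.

v_0 = (1, -1).
v_1 = A·v_0 = (-3, 2).
v_2 = A·v_1 = (7, -5).
v_3 = A·v_2 = (-17, 12).
v_4 = A·v_3 = (41, -29).

v_4 = (41, -29)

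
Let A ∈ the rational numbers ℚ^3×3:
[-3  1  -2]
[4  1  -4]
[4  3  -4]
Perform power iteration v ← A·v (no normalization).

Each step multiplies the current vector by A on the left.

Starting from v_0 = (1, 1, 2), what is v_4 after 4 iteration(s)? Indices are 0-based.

v_0 = (1, 1, 2).
v_1 = A·v_0 = (-6, -3, -1).
v_2 = A·v_1 = (17, -23, -29).
v_3 = A·v_2 = (-16, 161, 115).
v_4 = A·v_3 = (-21, -363, -41).

v_4 = (-21, -363, -41)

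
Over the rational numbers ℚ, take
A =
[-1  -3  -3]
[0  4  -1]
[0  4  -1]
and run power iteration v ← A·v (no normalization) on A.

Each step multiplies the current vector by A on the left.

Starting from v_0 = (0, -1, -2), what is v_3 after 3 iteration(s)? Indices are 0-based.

v_0 = (0, -1, -2).
v_1 = A·v_0 = (9, -2, -2).
v_2 = A·v_1 = (3, -6, -6).
v_3 = A·v_2 = (33, -18, -18).

v_3 = (33, -18, -18)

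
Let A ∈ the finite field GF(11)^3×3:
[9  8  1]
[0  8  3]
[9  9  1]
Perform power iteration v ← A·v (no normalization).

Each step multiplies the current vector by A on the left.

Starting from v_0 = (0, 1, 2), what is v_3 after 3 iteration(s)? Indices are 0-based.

v_3 = (4, 4, 6)

v_0 = (0, 1, 2).
v_1 = A·v_0 = (10, 3, 0).
v_2 = A·v_1 = (4, 2, 7).
v_3 = A·v_2 = (4, 4, 6).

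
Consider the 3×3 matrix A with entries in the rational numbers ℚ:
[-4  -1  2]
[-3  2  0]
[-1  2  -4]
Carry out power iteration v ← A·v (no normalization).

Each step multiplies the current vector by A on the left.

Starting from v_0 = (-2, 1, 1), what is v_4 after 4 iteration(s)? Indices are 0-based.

v_0 = (-2, 1, 1).
v_1 = A·v_0 = (9, 8, 0).
v_2 = A·v_1 = (-44, -11, 7).
v_3 = A·v_2 = (201, 110, -6).
v_4 = A·v_3 = (-926, -383, 43).

v_4 = (-926, -383, 43)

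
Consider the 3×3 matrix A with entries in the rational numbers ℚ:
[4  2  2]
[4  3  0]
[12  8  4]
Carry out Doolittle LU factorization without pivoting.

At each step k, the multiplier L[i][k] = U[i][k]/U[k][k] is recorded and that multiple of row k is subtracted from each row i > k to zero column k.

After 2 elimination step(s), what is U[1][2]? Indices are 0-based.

[col 0] pivot 4
  R1 -= 1*R0 → (0, 1, -2)  (L[1][0] := 1)
  R2 -= 3*R0 → (0, 2, -2)  (L[2][0] := 3)
[col 1] pivot 1
  R2 -= 2*R1 → (0, 0, 2)  (L[2][1] := 2)

U[1][2] = -2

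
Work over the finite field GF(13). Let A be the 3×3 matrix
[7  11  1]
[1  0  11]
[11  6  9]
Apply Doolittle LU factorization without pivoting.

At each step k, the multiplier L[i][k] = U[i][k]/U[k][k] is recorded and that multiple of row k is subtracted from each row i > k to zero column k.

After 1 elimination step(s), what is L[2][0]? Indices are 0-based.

[col 0] pivot 7
  R1 -= 2*R0 → (0, 4, 9)  (L[1][0] := 2)
  R2 -= 9*R0 → (0, 11, 0)  (L[2][0] := 9)

L[2][0] = 9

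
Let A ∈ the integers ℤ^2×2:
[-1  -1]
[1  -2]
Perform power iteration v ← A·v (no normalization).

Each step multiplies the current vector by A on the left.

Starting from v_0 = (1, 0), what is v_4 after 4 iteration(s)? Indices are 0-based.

v_4 = (-9, -9)

v_0 = (1, 0).
v_1 = A·v_0 = (-1, 1).
v_2 = A·v_1 = (0, -3).
v_3 = A·v_2 = (3, 6).
v_4 = A·v_3 = (-9, -9).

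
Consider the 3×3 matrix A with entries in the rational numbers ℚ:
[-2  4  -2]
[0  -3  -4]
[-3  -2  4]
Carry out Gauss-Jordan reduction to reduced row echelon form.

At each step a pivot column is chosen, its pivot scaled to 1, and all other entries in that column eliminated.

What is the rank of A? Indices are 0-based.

rank = 3

step 1: normalize row 0 (÷-2) = (1, -2, 1)
  row 2: subtract -3×row0 = (0, -8, 7)
step 2: normalize row 1 (÷-3) = (0, 1, 4/3)
  row 0: subtract -2×row1 = (1, 0, 11/3)
  row 2: subtract -8×row1 = (0, 0, 53/3)
step 3: normalize row 2 (÷53/3) = (0, 0, 1)
  row 0: subtract 11/3×row2 = (1, 0, 0)
  row 1: subtract 4/3×row2 = (0, 1, 0)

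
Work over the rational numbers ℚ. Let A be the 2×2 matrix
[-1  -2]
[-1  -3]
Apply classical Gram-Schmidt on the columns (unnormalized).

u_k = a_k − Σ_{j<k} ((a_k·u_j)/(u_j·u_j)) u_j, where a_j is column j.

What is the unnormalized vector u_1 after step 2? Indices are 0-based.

u_1 = (1/2, -1/2)

Step 1: u_0 = a_0 = (-1, -1).
Step 2: u_1 = a_1 − (5/2)·u_0 = (1/2, -1/2).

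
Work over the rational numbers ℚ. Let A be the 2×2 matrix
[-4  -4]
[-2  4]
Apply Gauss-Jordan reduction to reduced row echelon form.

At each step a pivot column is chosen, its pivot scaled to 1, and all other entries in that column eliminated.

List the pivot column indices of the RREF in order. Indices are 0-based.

pivot(0,0)=-4: scale R0 → (1, 1)
  clear (1,0): R1 −= (-2)R0 → (0, 6)
pivot(1,1)=6: scale R1 → (0, 1)
  clear (0,1): R0 −= (1)R1 → (1, 0)

pivot columns: 0, 1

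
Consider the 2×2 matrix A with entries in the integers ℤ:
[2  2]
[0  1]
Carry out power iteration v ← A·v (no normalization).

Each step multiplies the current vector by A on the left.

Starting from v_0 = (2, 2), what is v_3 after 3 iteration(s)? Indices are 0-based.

v_3 = (44, 2)

v_0 = (2, 2).
v_1 = A·v_0 = (8, 2).
v_2 = A·v_1 = (20, 2).
v_3 = A·v_2 = (44, 2).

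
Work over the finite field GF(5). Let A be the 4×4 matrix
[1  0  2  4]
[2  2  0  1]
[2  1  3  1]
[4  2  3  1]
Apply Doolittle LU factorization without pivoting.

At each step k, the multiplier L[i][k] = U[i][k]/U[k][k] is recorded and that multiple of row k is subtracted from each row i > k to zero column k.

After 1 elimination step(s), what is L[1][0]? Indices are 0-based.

k=0: U[0][0]=1
  eliminate (1,0): mult=2, new row 1: (0, 2, 1, 3); set L[1][0]=2
  eliminate (2,0): mult=2, new row 2: (0, 1, 4, 3); set L[2][0]=2
  eliminate (3,0): mult=4, new row 3: (0, 2, 0, 0); set L[3][0]=4

L[1][0] = 2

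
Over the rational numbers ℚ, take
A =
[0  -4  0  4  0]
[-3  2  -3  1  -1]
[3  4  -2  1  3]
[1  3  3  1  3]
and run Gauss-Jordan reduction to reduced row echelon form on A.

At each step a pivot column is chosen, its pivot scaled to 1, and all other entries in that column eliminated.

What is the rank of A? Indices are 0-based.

rank = 4

pivot(0,0): swap R0↔R1
pivot(0,0)=-3: scale R0 → (1, -2/3, 1, -1/3, 1/3)
  clear (2,0): R2 −= (3)R0 → (0, 6, -5, 2, 2)
  clear (3,0): R3 −= (1)R0 → (0, 11/3, 2, 4/3, 8/3)
pivot(1,1)=-4: scale R1 → (0, 1, 0, -1, 0)
  clear (0,1): R0 −= (-2/3)R1 → (1, 0, 1, -1, 1/3)
  clear (2,1): R2 −= (6)R1 → (0, 0, -5, 8, 2)
  clear (3,1): R3 −= (11/3)R1 → (0, 0, 2, 5, 8/3)
pivot(2,2)=-5: scale R2 → (0, 0, 1, -8/5, -2/5)
  clear (0,2): R0 −= (1)R2 → (1, 0, 0, 3/5, 11/15)
  clear (3,2): R3 −= (2)R2 → (0, 0, 0, 41/5, 52/15)
pivot(3,3)=41/5: scale R3 → (0, 0, 0, 1, 52/123)
  clear (0,3): R0 −= (3/5)R3 → (1, 0, 0, 0, 59/123)
  clear (1,3): R1 −= (-1)R3 → (0, 1, 0, 0, 52/123)
  clear (2,3): R2 −= (-8/5)R3 → (0, 0, 1, 0, 34/123)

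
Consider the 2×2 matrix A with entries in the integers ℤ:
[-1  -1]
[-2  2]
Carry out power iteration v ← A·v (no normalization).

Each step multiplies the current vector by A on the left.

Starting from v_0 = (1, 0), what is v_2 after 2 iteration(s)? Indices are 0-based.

v_2 = (3, -2)

v_0 = (1, 0).
v_1 = A·v_0 = (-1, -2).
v_2 = A·v_1 = (3, -2).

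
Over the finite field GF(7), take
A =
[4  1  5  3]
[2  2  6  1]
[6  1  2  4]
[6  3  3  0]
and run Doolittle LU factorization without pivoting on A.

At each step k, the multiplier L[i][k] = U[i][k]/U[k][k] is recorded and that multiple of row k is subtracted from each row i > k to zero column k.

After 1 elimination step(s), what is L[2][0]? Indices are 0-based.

L[2][0] = 5

Step 1: pivot at (0,0) is 4.
  row1 ← row1 − (4)·row0  ⇒  L[1][0]=4, U row1=(0, 5, 0, 3)
  row2 ← row2 − (5)·row0  ⇒  L[2][0]=5, U row2=(0, 3, 5, 3)
  row3 ← row3 − (5)·row0  ⇒  L[3][0]=5, U row3=(0, 5, 6, 6)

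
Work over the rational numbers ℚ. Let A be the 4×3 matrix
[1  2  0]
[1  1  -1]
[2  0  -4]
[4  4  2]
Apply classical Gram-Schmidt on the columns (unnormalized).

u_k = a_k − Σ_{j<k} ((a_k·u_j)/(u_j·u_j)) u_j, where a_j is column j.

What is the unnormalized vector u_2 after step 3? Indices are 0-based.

u_2 = (-192/101, -120/101, -96/101, 126/101)

Step 1: u_0 = a_0 = (1, 1, 2, 4).
Step 2: u_1 = a_1 − (19/22)·u_0 = (25/22, 3/22, -19/11, 6/11).
Step 3: u_2 = a_2 − (-1/22)·u_0 − (173/101)·u_1 = (-192/101, -120/101, -96/101, 126/101).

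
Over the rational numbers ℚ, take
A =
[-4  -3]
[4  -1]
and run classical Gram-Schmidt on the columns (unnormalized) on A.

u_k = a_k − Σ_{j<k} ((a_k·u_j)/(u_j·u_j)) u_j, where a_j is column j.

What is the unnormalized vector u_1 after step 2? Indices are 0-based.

u_1 = (-2, -2)

Step 1: u_0 = a_0 = (-4, 4).
Step 2: u_1 = a_1 − (1/4)·u_0 = (-2, -2).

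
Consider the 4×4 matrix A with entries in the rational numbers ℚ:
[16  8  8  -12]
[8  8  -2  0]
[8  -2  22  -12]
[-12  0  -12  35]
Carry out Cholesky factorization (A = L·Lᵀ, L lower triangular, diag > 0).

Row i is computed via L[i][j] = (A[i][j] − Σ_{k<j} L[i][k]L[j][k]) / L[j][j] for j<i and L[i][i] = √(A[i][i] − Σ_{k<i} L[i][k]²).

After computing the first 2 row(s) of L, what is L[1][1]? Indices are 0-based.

Step 1: L[0][0] = √(16) = 4.
  L[1][0] = (8) / L[0][0] = 2.
Step 2: L[1][1] = √(4) = 2.

L[1][1] = 2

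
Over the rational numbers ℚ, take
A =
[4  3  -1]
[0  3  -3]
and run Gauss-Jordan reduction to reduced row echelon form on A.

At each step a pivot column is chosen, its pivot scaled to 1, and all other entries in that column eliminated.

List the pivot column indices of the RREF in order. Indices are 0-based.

step 1: normalize row 0 (÷4) = (1, 3/4, -1/4)
step 2: normalize row 1 (÷3) = (0, 1, -1)
  row 0: subtract 3/4×row1 = (1, 0, 1/2)

pivot columns: 0, 1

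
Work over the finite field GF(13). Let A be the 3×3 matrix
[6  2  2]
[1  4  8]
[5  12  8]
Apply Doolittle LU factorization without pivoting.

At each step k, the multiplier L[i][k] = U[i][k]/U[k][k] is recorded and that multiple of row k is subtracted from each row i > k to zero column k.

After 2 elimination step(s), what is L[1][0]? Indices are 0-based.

[col 0] pivot 6
  R1 -= 11*R0 → (0, 8, 12)  (L[1][0] := 11)
  R2 -= 3*R0 → (0, 6, 2)  (L[2][0] := 3)
[col 1] pivot 8
  R2 -= 4*R1 → (0, 0, 6)  (L[2][1] := 4)

L[1][0] = 11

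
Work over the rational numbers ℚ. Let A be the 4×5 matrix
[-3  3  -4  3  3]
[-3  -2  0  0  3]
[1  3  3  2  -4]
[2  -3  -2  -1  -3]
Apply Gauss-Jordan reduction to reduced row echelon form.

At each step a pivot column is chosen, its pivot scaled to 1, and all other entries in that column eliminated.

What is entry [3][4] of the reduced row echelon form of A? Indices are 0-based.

M[3][4] = -319/166

step 1: normalize row 0 (÷-3) = (1, -1, 4/3, -1, -1)
  row 1: subtract -3×row0 = (0, -5, 4, -3, 0)
  row 2: subtract 1×row0 = (0, 4, 5/3, 3, -3)
  row 3: subtract 2×row0 = (0, -1, -14/3, 1, -1)
step 2: normalize row 1 (÷-5) = (0, 1, -4/5, 3/5, 0)
  row 0: subtract -1×row1 = (1, 0, 8/15, -2/5, -1)
  row 2: subtract 4×row1 = (0, 0, 73/15, 3/5, -3)
  row 3: subtract -1×row1 = (0, 0, -82/15, 8/5, -1)
step 3: normalize row 2 (÷73/15) = (0, 0, 1, 9/73, -45/73)
  row 0: subtract 8/15×row2 = (1, 0, 0, -34/73, -49/73)
  row 1: subtract -4/5×row2 = (0, 1, 0, 51/73, -36/73)
  row 3: subtract -82/15×row2 = (0, 0, 0, 166/73, -319/73)
step 4: normalize row 3 (÷166/73) = (0, 0, 0, 1, -319/166)
  row 0: subtract -34/73×row3 = (1, 0, 0, 0, -130/83)
  row 1: subtract 51/73×row3 = (0, 1, 0, 0, 141/166)
  row 2: subtract 9/73×row3 = (0, 0, 1, 0, -63/166)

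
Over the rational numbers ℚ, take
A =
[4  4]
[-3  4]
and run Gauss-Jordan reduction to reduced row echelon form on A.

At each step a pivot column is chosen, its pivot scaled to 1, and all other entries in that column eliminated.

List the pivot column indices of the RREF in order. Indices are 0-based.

pivot columns: 0, 1

[1] R0 /= 4  ⇒  (1, 1)
     R1 -= -3·R0  ⇒  (0, 7)
[2] R1 /= 7  ⇒  (0, 1)
     R0 -= 1·R1  ⇒  (1, 0)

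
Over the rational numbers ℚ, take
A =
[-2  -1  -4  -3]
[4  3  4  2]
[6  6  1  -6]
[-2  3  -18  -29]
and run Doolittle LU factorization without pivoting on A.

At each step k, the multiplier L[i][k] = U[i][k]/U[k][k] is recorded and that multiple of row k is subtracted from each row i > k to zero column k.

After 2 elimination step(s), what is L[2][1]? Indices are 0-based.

[col 0] pivot -2
  R1 -= -2*R0 → (0, 1, -4, -4)  (L[1][0] := -2)
  R2 -= -3*R0 → (0, 3, -11, -15)  (L[2][0] := -3)
  R3 -= 1*R0 → (0, 4, -14, -26)  (L[3][0] := 1)
[col 1] pivot 1
  R2 -= 3*R1 → (0, 0, 1, -3)  (L[2][1] := 3)
  R3 -= 4*R1 → (0, 0, 2, -10)  (L[3][1] := 4)

L[2][1] = 3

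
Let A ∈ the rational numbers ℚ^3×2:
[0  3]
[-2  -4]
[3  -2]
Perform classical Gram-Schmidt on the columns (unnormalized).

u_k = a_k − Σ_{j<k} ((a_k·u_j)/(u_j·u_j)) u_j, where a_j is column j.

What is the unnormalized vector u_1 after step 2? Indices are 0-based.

u_1 = (3, -48/13, -32/13)

Step 1: u_0 = a_0 = (0, -2, 3).
Step 2: u_1 = a_1 − (2/13)·u_0 = (3, -48/13, -32/13).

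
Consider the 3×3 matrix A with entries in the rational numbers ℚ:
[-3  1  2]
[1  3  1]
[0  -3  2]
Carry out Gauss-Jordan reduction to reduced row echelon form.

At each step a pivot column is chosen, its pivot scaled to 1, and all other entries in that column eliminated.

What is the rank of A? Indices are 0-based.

step 1: normalize row 0 (÷-3) = (1, -1/3, -2/3)
  row 1: subtract 1×row0 = (0, 10/3, 5/3)
step 2: normalize row 1 (÷10/3) = (0, 1, 1/2)
  row 0: subtract -1/3×row1 = (1, 0, -1/2)
  row 2: subtract -3×row1 = (0, 0, 7/2)
step 3: normalize row 2 (÷7/2) = (0, 0, 1)
  row 0: subtract -1/2×row2 = (1, 0, 0)
  row 1: subtract 1/2×row2 = (0, 1, 0)

rank = 3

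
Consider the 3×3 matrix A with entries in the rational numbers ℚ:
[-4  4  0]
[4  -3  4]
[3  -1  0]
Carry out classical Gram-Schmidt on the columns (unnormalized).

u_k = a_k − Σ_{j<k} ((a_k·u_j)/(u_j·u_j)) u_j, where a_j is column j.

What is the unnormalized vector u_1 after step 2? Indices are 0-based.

Step 1: u_0 = a_0 = (-4, 4, 3).
Step 2: u_1 = a_1 − (-31/41)·u_0 = (40/41, 1/41, 52/41).

u_1 = (40/41, 1/41, 52/41)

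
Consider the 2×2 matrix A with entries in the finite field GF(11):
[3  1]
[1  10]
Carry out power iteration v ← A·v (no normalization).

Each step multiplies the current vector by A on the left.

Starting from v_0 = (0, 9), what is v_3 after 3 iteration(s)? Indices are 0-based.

v_3 = (6, 0)

v_0 = (0, 9).
v_1 = A·v_0 = (9, 2).
v_2 = A·v_1 = (7, 7).
v_3 = A·v_2 = (6, 0).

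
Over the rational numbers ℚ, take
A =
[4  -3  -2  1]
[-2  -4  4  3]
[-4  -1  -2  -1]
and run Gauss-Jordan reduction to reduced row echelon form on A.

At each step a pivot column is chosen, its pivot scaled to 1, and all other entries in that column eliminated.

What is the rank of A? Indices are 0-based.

step 1: normalize row 0 (÷4) = (1, -3/4, -1/2, 1/4)
  row 1: subtract -2×row0 = (0, -11/2, 3, 7/2)
  row 2: subtract -4×row0 = (0, -4, -4, 0)
step 2: normalize row 1 (÷-11/2) = (0, 1, -6/11, -7/11)
  row 0: subtract -3/4×row1 = (1, 0, -10/11, -5/22)
  row 2: subtract -4×row1 = (0, 0, -68/11, -28/11)
step 3: normalize row 2 (÷-68/11) = (0, 0, 1, 7/17)
  row 0: subtract -10/11×row2 = (1, 0, 0, 5/34)
  row 1: subtract -6/11×row2 = (0, 1, 0, -7/17)

rank = 3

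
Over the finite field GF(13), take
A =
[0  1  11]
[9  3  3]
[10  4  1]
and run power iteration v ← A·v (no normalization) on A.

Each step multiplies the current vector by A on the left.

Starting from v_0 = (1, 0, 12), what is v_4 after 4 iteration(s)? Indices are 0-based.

v_4 = (0, 4, 0)

v_0 = (1, 0, 12).
v_1 = A·v_0 = (2, 6, 9).
v_2 = A·v_1 = (1, 11, 1).
v_3 = A·v_2 = (9, 6, 3).
v_4 = A·v_3 = (0, 4, 0).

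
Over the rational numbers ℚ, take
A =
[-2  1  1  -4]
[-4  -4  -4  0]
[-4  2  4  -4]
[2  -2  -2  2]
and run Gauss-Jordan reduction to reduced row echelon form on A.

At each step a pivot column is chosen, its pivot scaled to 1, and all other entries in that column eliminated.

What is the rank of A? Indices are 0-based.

rank = 4

pivot(0,0)=-2: scale R0 → (1, -1/2, -1/2, 2)
  clear (1,0): R1 −= (-4)R0 → (0, -6, -6, 8)
  clear (2,0): R2 −= (-4)R0 → (0, 0, 2, 4)
  clear (3,0): R3 −= (2)R0 → (0, -1, -1, -2)
pivot(1,1)=-6: scale R1 → (0, 1, 1, -4/3)
  clear (0,1): R0 −= (-1/2)R1 → (1, 0, 0, 4/3)
  clear (3,1): R3 −= (-1)R1 → (0, 0, 0, -10/3)
pivot(2,2)=2: scale R2 → (0, 0, 1, 2)
  clear (1,2): R1 −= (1)R2 → (0, 1, 0, -10/3)
pivot(3,3)=-10/3: scale R3 → (0, 0, 0, 1)
  clear (0,3): R0 −= (4/3)R3 → (1, 0, 0, 0)
  clear (1,3): R1 −= (-10/3)R3 → (0, 1, 0, 0)
  clear (2,3): R2 −= (2)R3 → (0, 0, 1, 0)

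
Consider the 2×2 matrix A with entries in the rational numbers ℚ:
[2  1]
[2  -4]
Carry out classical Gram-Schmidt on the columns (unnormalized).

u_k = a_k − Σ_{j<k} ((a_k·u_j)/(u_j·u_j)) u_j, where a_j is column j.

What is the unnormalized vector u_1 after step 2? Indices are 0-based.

u_1 = (5/2, -5/2)

Step 1: u_0 = a_0 = (2, 2).
Step 2: u_1 = a_1 − (-3/4)·u_0 = (5/2, -5/2).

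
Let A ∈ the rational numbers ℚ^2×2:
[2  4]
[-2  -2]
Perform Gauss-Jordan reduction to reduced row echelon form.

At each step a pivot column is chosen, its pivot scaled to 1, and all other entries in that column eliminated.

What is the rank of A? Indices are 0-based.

[1] R0 /= 2  ⇒  (1, 2)
     R1 -= -2·R0  ⇒  (0, 2)
[2] R1 /= 2  ⇒  (0, 1)
     R0 -= 2·R1  ⇒  (1, 0)

rank = 2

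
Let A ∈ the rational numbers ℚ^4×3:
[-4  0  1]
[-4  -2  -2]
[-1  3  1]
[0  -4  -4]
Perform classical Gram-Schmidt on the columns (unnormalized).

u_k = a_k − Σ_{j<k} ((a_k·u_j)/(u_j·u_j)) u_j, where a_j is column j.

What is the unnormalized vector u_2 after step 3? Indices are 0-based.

Step 1: u_0 = a_0 = (-4, -4, -1, 0).
Step 2: u_1 = a_1 − (5/33)·u_0 = (20/33, -46/33, 104/33, -4).
Step 3: u_2 = a_2 − (1/11)·u_0 − (186/233)·u_1 = (205/233, -122/233, -332/233, -188/233).

u_2 = (205/233, -122/233, -332/233, -188/233)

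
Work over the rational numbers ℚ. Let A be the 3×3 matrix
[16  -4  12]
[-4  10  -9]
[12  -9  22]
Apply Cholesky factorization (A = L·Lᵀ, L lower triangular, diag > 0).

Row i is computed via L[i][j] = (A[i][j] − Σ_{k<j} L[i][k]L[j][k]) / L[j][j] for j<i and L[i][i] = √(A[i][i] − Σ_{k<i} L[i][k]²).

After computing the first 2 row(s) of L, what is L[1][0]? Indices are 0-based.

Step 1: L[0][0] = √(16) = 4.
  L[1][0] = (-4) / L[0][0] = -1.
Step 2: L[1][1] = √(9) = 3.

L[1][0] = -1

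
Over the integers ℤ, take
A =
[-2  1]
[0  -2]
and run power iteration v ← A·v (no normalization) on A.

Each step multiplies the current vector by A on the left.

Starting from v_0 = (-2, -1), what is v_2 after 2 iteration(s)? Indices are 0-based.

v_0 = (-2, -1).
v_1 = A·v_0 = (3, 2).
v_2 = A·v_1 = (-4, -4).

v_2 = (-4, -4)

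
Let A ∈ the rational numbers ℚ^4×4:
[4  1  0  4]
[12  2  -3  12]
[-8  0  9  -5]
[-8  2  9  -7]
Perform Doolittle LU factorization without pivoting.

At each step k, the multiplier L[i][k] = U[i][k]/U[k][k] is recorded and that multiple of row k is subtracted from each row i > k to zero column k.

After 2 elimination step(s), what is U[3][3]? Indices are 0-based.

U[3][3] = 1

k=0: U[0][0]=4
  eliminate (1,0): mult=3, new row 1: (0, -1, -3, 0); set L[1][0]=3
  eliminate (2,0): mult=-2, new row 2: (0, 2, 9, 3); set L[2][0]=-2
  eliminate (3,0): mult=-2, new row 3: (0, 4, 9, 1); set L[3][0]=-2
k=1: U[1][1]=-1
  eliminate (2,1): mult=-2, new row 2: (0, 0, 3, 3); set L[2][1]=-2
  eliminate (3,1): mult=-4, new row 3: (0, 0, -3, 1); set L[3][1]=-4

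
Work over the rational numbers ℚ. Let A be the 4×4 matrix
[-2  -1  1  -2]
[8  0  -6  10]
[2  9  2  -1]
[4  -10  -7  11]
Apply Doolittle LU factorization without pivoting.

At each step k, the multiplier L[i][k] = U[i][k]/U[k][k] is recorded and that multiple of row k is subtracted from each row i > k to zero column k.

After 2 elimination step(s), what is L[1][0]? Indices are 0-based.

L[1][0] = -4

[col 0] pivot -2
  R1 -= -4*R0 → (0, -4, -2, 2)  (L[1][0] := -4)
  R2 -= -1*R0 → (0, 8, 3, -3)  (L[2][0] := -1)
  R3 -= -2*R0 → (0, -12, -5, 7)  (L[3][0] := -2)
[col 1] pivot -4
  R2 -= -2*R1 → (0, 0, -1, 1)  (L[2][1] := -2)
  R3 -= 3*R1 → (0, 0, 1, 1)  (L[3][1] := 3)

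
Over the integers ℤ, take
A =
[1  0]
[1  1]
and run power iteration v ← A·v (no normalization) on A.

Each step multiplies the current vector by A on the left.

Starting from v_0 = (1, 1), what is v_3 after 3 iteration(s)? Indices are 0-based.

v_0 = (1, 1).
v_1 = A·v_0 = (1, 2).
v_2 = A·v_1 = (1, 3).
v_3 = A·v_2 = (1, 4).

v_3 = (1, 4)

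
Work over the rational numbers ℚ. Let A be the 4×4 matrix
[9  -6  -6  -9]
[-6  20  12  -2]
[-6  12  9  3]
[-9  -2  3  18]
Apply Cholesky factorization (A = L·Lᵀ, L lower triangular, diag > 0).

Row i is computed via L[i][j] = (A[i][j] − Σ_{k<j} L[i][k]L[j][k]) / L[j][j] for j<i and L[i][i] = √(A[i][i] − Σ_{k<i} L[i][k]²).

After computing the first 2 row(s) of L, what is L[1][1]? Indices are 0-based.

L[1][1] = 4

Step 1: L[0][0] = √(9) = 3.
  L[1][0] = (-6) / L[0][0] = -2.
Step 2: L[1][1] = √(16) = 4.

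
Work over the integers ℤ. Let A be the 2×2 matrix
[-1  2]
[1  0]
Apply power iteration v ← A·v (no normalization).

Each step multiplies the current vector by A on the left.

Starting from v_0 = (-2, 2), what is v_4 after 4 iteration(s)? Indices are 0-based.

v_4 = (-42, 22)

v_0 = (-2, 2).
v_1 = A·v_0 = (6, -2).
v_2 = A·v_1 = (-10, 6).
v_3 = A·v_2 = (22, -10).
v_4 = A·v_3 = (-42, 22).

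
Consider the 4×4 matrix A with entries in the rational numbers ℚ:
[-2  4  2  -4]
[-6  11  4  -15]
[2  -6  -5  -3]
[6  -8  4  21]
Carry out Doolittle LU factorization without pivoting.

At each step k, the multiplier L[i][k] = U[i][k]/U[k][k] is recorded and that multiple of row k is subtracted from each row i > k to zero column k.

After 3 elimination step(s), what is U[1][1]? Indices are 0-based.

Step 1: pivot at (0,0) is -2.
  row1 ← row1 − (3)·row0  ⇒  L[1][0]=3, U row1=(0, -1, -2, -3)
  row2 ← row2 − (-1)·row0  ⇒  L[2][0]=-1, U row2=(0, -2, -3, -7)
  row3 ← row3 − (-3)·row0  ⇒  L[3][0]=-3, U row3=(0, 4, 10, 9)
Step 2: pivot at (1,1) is -1.
  row2 ← row2 − (2)·row1  ⇒  L[2][1]=2, U row2=(0, 0, 1, -1)
  row3 ← row3 − (-4)·row1  ⇒  L[3][1]=-4, U row3=(0, 0, 2, -3)
Step 3: pivot at (2,2) is 1.
  row3 ← row3 − (2)·row2  ⇒  L[3][2]=2, U row3=(0, 0, 0, -1)

U[1][1] = -1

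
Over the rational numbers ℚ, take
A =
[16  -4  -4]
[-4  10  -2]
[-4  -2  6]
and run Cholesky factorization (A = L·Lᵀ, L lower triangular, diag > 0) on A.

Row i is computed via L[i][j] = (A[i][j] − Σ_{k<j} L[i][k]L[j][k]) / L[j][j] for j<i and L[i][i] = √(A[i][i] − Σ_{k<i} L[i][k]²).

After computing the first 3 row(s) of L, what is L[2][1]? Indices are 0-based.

L[2][1] = -1

Step 1: L[0][0] = √(16) = 4.
  L[1][0] = (-4) / L[0][0] = -1.
Step 2: L[1][1] = √(9) = 3.
  L[2][0] = (-4) / L[0][0] = -1.
  L[2][1] = (-3) / L[1][1] = -1.
Step 3: L[2][2] = √(4) = 2.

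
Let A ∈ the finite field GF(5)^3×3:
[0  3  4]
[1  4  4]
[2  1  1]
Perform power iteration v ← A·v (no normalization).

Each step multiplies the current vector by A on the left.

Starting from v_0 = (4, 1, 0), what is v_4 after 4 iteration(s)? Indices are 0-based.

v_0 = (4, 1, 0).
v_1 = A·v_0 = (3, 3, 4).
v_2 = A·v_1 = (0, 1, 3).
v_3 = A·v_2 = (0, 1, 4).
v_4 = A·v_3 = (4, 0, 0).

v_4 = (4, 0, 0)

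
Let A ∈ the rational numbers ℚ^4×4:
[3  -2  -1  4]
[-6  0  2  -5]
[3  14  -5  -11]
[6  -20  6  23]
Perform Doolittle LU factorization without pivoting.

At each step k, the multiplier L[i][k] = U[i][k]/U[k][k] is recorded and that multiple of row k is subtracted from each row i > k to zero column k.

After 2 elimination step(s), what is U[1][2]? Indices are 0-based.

[col 0] pivot 3
  R1 -= -2*R0 → (0, -4, 0, 3)  (L[1][0] := -2)
  R2 -= 1*R0 → (0, 16, -4, -15)  (L[2][0] := 1)
  R3 -= 2*R0 → (0, -16, 8, 15)  (L[3][0] := 2)
[col 1] pivot -4
  R2 -= -4*R1 → (0, 0, -4, -3)  (L[2][1] := -4)
  R3 -= 4*R1 → (0, 0, 8, 3)  (L[3][1] := 4)

U[1][2] = 0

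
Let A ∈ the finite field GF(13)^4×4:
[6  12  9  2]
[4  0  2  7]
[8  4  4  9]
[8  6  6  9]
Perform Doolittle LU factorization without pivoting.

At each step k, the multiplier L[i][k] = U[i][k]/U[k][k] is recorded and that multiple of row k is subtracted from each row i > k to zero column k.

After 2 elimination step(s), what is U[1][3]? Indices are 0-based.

[col 0] pivot 6
  R1 -= 5*R0 → (0, 5, 9, 10)  (L[1][0] := 5)
  R2 -= 10*R0 → (0, 1, 5, 2)  (L[2][0] := 10)
  R3 -= 10*R0 → (0, 3, 7, 2)  (L[3][0] := 10)
[col 1] pivot 5
  R2 -= 8*R1 → (0, 0, 11, 0)  (L[2][1] := 8)
  R3 -= 11*R1 → (0, 0, 12, 9)  (L[3][1] := 11)

U[1][3] = 10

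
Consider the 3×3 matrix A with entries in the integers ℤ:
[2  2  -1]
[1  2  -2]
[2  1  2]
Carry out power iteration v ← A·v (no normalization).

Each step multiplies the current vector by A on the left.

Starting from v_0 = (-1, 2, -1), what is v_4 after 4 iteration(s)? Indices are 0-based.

v_0 = (-1, 2, -1).
v_1 = A·v_0 = (3, 5, -2).
v_2 = A·v_1 = (18, 17, 7).
v_3 = A·v_2 = (63, 38, 67).
v_4 = A·v_3 = (135, 5, 298).

v_4 = (135, 5, 298)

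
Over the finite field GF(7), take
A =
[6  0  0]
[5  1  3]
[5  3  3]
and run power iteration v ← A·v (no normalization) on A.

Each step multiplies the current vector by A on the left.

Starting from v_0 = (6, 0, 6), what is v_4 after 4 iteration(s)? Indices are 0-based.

v_0 = (6, 0, 6).
v_1 = A·v_0 = (1, 6, 6).
v_2 = A·v_1 = (6, 1, 6).
v_3 = A·v_2 = (1, 0, 2).
v_4 = A·v_3 = (6, 4, 4).

v_4 = (6, 4, 4)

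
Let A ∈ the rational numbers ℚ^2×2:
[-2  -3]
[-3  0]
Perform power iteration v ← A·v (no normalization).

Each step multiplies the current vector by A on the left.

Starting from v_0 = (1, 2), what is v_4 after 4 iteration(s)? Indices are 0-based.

v_4 = (469, 366)

v_0 = (1, 2).
v_1 = A·v_0 = (-8, -3).
v_2 = A·v_1 = (25, 24).
v_3 = A·v_2 = (-122, -75).
v_4 = A·v_3 = (469, 366).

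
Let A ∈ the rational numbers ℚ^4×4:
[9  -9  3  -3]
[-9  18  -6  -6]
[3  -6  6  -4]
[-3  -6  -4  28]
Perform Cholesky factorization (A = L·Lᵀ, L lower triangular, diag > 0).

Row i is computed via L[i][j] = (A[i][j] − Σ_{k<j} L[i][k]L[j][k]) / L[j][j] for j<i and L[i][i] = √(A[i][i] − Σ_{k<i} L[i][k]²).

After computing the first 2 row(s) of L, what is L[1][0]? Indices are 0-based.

Step 1: L[0][0] = √(9) = 3.
  L[1][0] = (-9) / L[0][0] = -3.
Step 2: L[1][1] = √(9) = 3.

L[1][0] = -3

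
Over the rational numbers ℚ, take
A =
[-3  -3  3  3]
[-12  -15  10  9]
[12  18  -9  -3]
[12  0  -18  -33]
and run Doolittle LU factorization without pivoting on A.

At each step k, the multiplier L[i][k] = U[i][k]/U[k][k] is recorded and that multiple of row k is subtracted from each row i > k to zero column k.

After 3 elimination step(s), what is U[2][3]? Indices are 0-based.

[col 0] pivot -3
  R1 -= 4*R0 → (0, -3, -2, -3)  (L[1][0] := 4)
  R2 -= -4*R0 → (0, 6, 3, 9)  (L[2][0] := -4)
  R3 -= -4*R0 → (0, -12, -6, -21)  (L[3][0] := -4)
[col 1] pivot -3
  R2 -= -2*R1 → (0, 0, -1, 3)  (L[2][1] := -2)
  R3 -= 4*R1 → (0, 0, 2, -9)  (L[3][1] := 4)
[col 2] pivot -1
  R3 -= -2*R2 → (0, 0, 0, -3)  (L[3][2] := -2)

U[2][3] = 3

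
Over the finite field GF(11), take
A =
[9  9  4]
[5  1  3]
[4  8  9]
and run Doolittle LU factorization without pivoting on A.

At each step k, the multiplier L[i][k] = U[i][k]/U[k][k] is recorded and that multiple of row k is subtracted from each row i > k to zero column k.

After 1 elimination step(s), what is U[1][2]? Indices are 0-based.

U[1][2] = 2

Step 1: pivot at (0,0) is 9.
  row1 ← row1 − (3)·row0  ⇒  L[1][0]=3, U row1=(0, 7, 2)
  row2 ← row2 − (9)·row0  ⇒  L[2][0]=9, U row2=(0, 4, 6)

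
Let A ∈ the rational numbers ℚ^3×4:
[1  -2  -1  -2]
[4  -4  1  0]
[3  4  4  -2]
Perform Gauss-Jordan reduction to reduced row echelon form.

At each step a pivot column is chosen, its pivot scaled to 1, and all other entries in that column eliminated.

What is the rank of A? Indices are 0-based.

rank = 3

[1] R0 /= 1  ⇒  (1, -2, -1, -2)
     R1 -= 4·R0  ⇒  (0, 4, 5, 8)
     R2 -= 3·R0  ⇒  (0, 10, 7, 4)
[2] R1 /= 4  ⇒  (0, 1, 5/4, 2)
     R0 -= -2·R1  ⇒  (1, 0, 3/2, 2)
     R2 -= 10·R1  ⇒  (0, 0, -11/2, -16)
[3] R2 /= -11/2  ⇒  (0, 0, 1, 32/11)
     R0 -= 3/2·R2  ⇒  (1, 0, 0, -26/11)
     R1 -= 5/4·R2  ⇒  (0, 1, 0, -18/11)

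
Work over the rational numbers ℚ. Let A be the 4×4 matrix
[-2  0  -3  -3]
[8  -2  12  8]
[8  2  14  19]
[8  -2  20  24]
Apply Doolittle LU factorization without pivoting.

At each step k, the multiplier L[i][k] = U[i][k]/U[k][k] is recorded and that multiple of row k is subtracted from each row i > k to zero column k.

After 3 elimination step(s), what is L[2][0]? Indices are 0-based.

[col 0] pivot -2
  R1 -= -4*R0 → (0, -2, 0, -4)  (L[1][0] := -4)
  R2 -= -4*R0 → (0, 2, 2, 7)  (L[2][0] := -4)
  R3 -= -4*R0 → (0, -2, 8, 12)  (L[3][0] := -4)
[col 1] pivot -2
  R2 -= -1*R1 → (0, 0, 2, 3)  (L[2][1] := -1)
  R3 -= 1*R1 → (0, 0, 8, 16)  (L[3][1] := 1)
[col 2] pivot 2
  R3 -= 4*R2 → (0, 0, 0, 4)  (L[3][2] := 4)

L[2][0] = -4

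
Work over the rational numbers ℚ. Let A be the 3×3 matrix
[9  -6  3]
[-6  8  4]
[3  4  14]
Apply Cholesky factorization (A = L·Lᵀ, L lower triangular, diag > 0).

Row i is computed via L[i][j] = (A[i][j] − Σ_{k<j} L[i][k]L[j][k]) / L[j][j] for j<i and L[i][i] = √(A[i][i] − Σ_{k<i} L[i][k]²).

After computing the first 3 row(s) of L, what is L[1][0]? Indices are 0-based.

L[1][0] = -2

Step 1: L[0][0] = √(9) = 3.
  L[1][0] = (-6) / L[0][0] = -2.
Step 2: L[1][1] = √(4) = 2.
  L[2][0] = (3) / L[0][0] = 1.
  L[2][1] = (6) / L[1][1] = 3.
Step 3: L[2][2] = √(4) = 2.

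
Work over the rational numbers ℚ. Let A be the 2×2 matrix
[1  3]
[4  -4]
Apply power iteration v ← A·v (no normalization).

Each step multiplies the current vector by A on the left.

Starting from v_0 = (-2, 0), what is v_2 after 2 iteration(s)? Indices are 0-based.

v_0 = (-2, 0).
v_1 = A·v_0 = (-2, -8).
v_2 = A·v_1 = (-26, 24).

v_2 = (-26, 24)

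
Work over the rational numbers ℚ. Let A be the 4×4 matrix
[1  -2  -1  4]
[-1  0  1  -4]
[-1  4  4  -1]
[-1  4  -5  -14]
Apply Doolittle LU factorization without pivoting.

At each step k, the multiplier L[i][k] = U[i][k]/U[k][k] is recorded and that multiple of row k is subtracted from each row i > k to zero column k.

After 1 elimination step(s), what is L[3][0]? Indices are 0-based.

L[3][0] = -1

k=0: U[0][0]=1
  eliminate (1,0): mult=-1, new row 1: (0, -2, 0, 0); set L[1][0]=-1
  eliminate (2,0): mult=-1, new row 2: (0, 2, 3, 3); set L[2][0]=-1
  eliminate (3,0): mult=-1, new row 3: (0, 2, -6, -10); set L[3][0]=-1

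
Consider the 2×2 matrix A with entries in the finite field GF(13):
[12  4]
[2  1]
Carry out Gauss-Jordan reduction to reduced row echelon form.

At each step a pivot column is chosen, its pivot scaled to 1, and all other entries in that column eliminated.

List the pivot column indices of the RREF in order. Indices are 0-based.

pivot columns: 0, 1

[1] R0 /= 12  ⇒  (1, 9)
     R1 -= 2·R0  ⇒  (0, 9)
[2] R1 /= 9  ⇒  (0, 1)
     R0 -= 9·R1  ⇒  (1, 0)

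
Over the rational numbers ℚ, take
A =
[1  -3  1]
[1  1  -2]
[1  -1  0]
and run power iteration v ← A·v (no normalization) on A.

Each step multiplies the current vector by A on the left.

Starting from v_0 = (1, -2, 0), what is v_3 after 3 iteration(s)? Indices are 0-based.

v_0 = (1, -2, 0).
v_1 = A·v_0 = (7, -1, 3).
v_2 = A·v_1 = (13, 0, 8).
v_3 = A·v_2 = (21, -3, 13).

v_3 = (21, -3, 13)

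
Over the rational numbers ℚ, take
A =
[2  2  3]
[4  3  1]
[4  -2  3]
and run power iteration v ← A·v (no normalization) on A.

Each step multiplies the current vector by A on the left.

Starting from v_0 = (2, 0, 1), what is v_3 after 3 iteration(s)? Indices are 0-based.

v_0 = (2, 0, 1).
v_1 = A·v_0 = (7, 9, 11).
v_2 = A·v_1 = (65, 66, 43).
v_3 = A·v_2 = (391, 501, 257).

v_3 = (391, 501, 257)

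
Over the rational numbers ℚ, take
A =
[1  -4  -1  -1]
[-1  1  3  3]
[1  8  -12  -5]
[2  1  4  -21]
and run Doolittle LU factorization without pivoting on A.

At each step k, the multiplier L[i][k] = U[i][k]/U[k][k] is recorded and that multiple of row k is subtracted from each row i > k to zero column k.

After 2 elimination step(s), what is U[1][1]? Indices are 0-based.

[col 0] pivot 1
  R1 -= -1*R0 → (0, -3, 2, 2)  (L[1][0] := -1)
  R2 -= 1*R0 → (0, 12, -11, -4)  (L[2][0] := 1)
  R3 -= 2*R0 → (0, 9, 6, -19)  (L[3][0] := 2)
[col 1] pivot -3
  R2 -= -4*R1 → (0, 0, -3, 4)  (L[2][1] := -4)
  R3 -= -3*R1 → (0, 0, 12, -13)  (L[3][1] := -3)

U[1][1] = -3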